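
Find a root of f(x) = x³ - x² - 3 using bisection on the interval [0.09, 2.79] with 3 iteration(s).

f(x) = x³ - x² - 3
Initial interval: [0.09, 2.79]

Iteration 1:
  c_1 = (0.090000 + 2.790000)/2 = 1.440000
  f(c_1) = f(1.440000) = -2.087616
  f(a) × f(c) ≥ 0, new interval: [1.440000, 2.790000]
Iteration 2:
  c_2 = (1.440000 + 2.790000)/2 = 2.115000
  f(c_2) = f(2.115000) = 1.987646
  f(a) × f(c) < 0, new interval: [1.440000, 2.115000]
Iteration 3:
  c_3 = (1.440000 + 2.115000)/2 = 1.777500
  f(c_3) = f(1.777500) = -0.543484
  f(a) × f(c) ≥ 0, new interval: [1.777500, 2.115000]

After 3 iteration(s), the approximation is c_3 = 1.777500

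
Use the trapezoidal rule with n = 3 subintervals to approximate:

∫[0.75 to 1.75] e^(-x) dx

f(x) = e^(-x)
a = 0.75, b = 1.75, n = 3
h = (b - a)/n = 0.333333

Trapezoidal rule: (h/2)[f(x₀) + 2f(x₁) + 2f(x₂) + ... + f(xₙ)]

x_0 = 0.7500, f(x_0) = 0.472367, coefficient = 1
x_1 = 1.0833, f(x_1) = 0.338465, coefficient = 2
x_2 = 1.4167, f(x_2) = 0.242521, coefficient = 2
x_3 = 1.7500, f(x_3) = 0.173774, coefficient = 1

I ≈ (0.333333/2) × 1.808113 = 0.301352
Exact value: 0.298593
Error: 0.002760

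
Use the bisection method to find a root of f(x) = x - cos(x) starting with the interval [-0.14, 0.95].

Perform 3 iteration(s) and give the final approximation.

f(x) = x - cos(x)
Initial interval: [-0.14, 0.95]

Iteration 1:
  c_1 = (-0.140000 + 0.950000)/2 = 0.405000
  f(c_1) = f(0.405000) = -0.514102
  f(a) × f(c) ≥ 0, new interval: [0.405000, 0.950000]
Iteration 2:
  c_2 = (0.405000 + 0.950000)/2 = 0.677500
  f(c_2) = f(0.677500) = -0.101642
  f(a) × f(c) ≥ 0, new interval: [0.677500, 0.950000]
Iteration 3:
  c_3 = (0.677500 + 0.950000)/2 = 0.813750
  f(c_3) = f(0.813750) = 0.126972
  f(a) × f(c) < 0, new interval: [0.677500, 0.813750]

After 3 iteration(s), the approximation is c_3 = 0.813750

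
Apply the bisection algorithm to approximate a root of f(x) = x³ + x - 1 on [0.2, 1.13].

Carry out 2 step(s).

f(x) = x³ + x - 1
Initial interval: [0.2, 1.13]

Iteration 1:
  c_1 = (0.200000 + 1.130000)/2 = 0.665000
  f(c_1) = f(0.665000) = -0.040920
  f(a) × f(c) ≥ 0, new interval: [0.665000, 1.130000]
Iteration 2:
  c_2 = (0.665000 + 1.130000)/2 = 0.897500
  f(c_2) = f(0.897500) = 0.620442
  f(a) × f(c) < 0, new interval: [0.665000, 0.897500]

After 2 iteration(s), the approximation is c_2 = 0.897500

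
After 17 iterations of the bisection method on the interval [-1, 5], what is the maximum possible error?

Bisection error bound: |error| ≤ (b-a)/2^n
|error| ≤ (5 - (-1))/2^17 = 6/2^17
|error| ≤ 0.0000457764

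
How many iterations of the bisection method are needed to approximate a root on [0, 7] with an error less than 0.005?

We need (b-a)/2^n ≤ 0.005
(7 - 0)/2^n ≤ 0.005
7/2^n ≤ 0.005
2^n ≥ 1400
n ≥ log₂(1400) = 10.45
n ≥ 11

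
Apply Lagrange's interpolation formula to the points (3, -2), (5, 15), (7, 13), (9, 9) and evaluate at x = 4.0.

Lagrange interpolation formula:
P(x) = Σ yᵢ × Lᵢ(x)
where Lᵢ(x) = Π_{j≠i} (x - xⱼ)/(xᵢ - xⱼ)

L_0(4.0) = (4.0 - 5)/(3 - 5) × (4.0 - 7)/(3 - 7) × (4.0 - 9)/(3 - 9) = 0.312500
L_1(4.0) = (4.0 - 3)/(5 - 3) × (4.0 - 7)/(5 - 7) × (4.0 - 9)/(5 - 9) = 0.937500
L_2(4.0) = (4.0 - 3)/(7 - 3) × (4.0 - 5)/(7 - 5) × (4.0 - 9)/(7 - 9) = -0.312500
L_3(4.0) = (4.0 - 3)/(9 - 3) × (4.0 - 5)/(9 - 5) × (4.0 - 7)/(9 - 7) = 0.062500

P(4.0) = (-2)×L_0(4.0) + 15×L_1(4.0) + 13×L_2(4.0) + 9×L_3(4.0)
P(4.0) = 9.937500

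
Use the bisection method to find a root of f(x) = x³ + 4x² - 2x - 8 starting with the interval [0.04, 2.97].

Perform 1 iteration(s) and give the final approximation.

f(x) = x³ + 4x² - 2x - 8
Initial interval: [0.04, 2.97]

Iteration 1:
  c_1 = (0.040000 + 2.970000)/2 = 1.505000
  f(c_1) = f(1.505000) = 1.458963
  f(a) × f(c) < 0, new interval: [0.040000, 1.505000]

After 1 iteration(s), the approximation is c_1 = 1.505000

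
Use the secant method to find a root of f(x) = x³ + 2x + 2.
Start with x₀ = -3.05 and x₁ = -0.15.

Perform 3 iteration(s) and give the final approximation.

f(x) = x³ + 2x + 2
x₀ = -3.05, x₁ = -0.15

Secant formula: x_{n+1} = x_n - f(x_n)(x_n - x_{n-1})/(f(x_n) - f(x_{n-1}))

Iteration 1:
  f(-3.050000) = -32.472625
  f(-0.150000) = 1.696625
  x_2 = -0.150000 - 1.696625×(-0.150000 - (-3.050000))/(1.696625 - (-32.472625))
       = -0.293995
Iteration 2:
  f(-0.150000) = 1.696625
  f(-0.293995) = 1.386598
  x_3 = -0.293995 - 1.386598×(-0.293995 - (-0.150000))/(1.386598 - 1.696625)
       = -0.938016
Iteration 3:
  f(-0.293995) = 1.386598
  f(-0.938016) = -0.701370
  x_4 = -0.938016 - (-0.701370)×(-0.938016 - (-0.293995))/(-0.701370 - 1.386598)
       = -0.721683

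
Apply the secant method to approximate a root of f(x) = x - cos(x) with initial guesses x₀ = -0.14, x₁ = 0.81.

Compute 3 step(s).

f(x) = x - cos(x)
x₀ = -0.14, x₁ = 0.81

Secant formula: x_{n+1} = x_n - f(x_n)(x_n - x_{n-1})/(f(x_n) - f(x_{n-1}))

Iteration 1:
  f(-0.140000) = -1.130216
  f(0.810000) = 0.120502
  x_2 = 0.810000 - 0.120502×(0.810000 - (-0.140000))/(0.120502 - (-1.130216))
       = 0.718471
Iteration 2:
  f(0.810000) = 0.120502
  f(0.718471) = -0.034341
  x_3 = 0.718471 - (-0.034341)×(0.718471 - 0.810000)/(-0.034341 - 0.120502)
       = 0.738771
Iteration 3:
  f(0.718471) = -0.034341
  f(0.738771) = -0.000526
  x_4 = 0.738771 - (-0.000526)×(0.738771 - 0.718471)/(-0.000526 - (-0.034341))
       = 0.739087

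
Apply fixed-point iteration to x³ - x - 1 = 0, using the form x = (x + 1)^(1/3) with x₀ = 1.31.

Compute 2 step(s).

Equation: x³ - x - 1 = 0
Fixed-point form: x = (x + 1)^(1/3)
x₀ = 1.31

x_1 = g(1.310000) = 1.321916
x_2 = g(1.321916) = 1.324186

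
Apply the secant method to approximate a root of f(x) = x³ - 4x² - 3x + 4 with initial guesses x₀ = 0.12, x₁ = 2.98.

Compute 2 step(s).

f(x) = x³ - 4x² - 3x + 4
x₀ = 0.12, x₁ = 2.98

Secant formula: x_{n+1} = x_n - f(x_n)(x_n - x_{n-1})/(f(x_n) - f(x_{n-1}))

Iteration 1:
  f(0.120000) = 3.584128
  f(2.980000) = -13.998008
  x_2 = 2.980000 - (-13.998008)×(2.980000 - 0.120000)/(-13.998008 - 3.584128)
       = 0.703013
Iteration 2:
  f(2.980000) = -13.998008
  f(0.703013) = 0.261503
  x_3 = 0.703013 - 0.261503×(0.703013 - 2.980000)/(0.261503 - (-13.998008))
       = 0.744770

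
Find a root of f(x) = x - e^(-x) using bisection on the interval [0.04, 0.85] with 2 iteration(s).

f(x) = x - e^(-x)
Initial interval: [0.04, 0.85]

Iteration 1:
  c_1 = (0.040000 + 0.850000)/2 = 0.445000
  f(c_1) = f(0.445000) = -0.195824
  f(a) × f(c) ≥ 0, new interval: [0.445000, 0.850000]
Iteration 2:
  c_2 = (0.445000 + 0.850000)/2 = 0.647500
  f(c_2) = f(0.647500) = 0.124147
  f(a) × f(c) < 0, new interval: [0.445000, 0.647500]

After 2 iteration(s), the approximation is c_2 = 0.647500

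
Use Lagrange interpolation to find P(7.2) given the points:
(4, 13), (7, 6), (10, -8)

Lagrange interpolation formula:
P(x) = Σ yᵢ × Lᵢ(x)
where Lᵢ(x) = Π_{j≠i} (x - xⱼ)/(xᵢ - xⱼ)

L_0(7.2) = (7.2 - 7)/(4 - 7) × (7.2 - 10)/(4 - 10) = -0.031111
L_1(7.2) = (7.2 - 4)/(7 - 4) × (7.2 - 10)/(7 - 10) = 0.995556
L_2(7.2) = (7.2 - 4)/(10 - 4) × (7.2 - 7)/(10 - 7) = 0.035556

P(7.2) = 13×L_0(7.2) + 6×L_1(7.2) + (-8)×L_2(7.2)
P(7.2) = 5.284444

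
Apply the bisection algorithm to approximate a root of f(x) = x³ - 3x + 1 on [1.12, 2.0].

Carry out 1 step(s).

f(x) = x³ - 3x + 1
Initial interval: [1.12, 2.0]

Iteration 1:
  c_1 = (1.120000 + 2.000000)/2 = 1.560000
  f(c_1) = f(1.560000) = 0.116416
  f(a) × f(c) < 0, new interval: [1.120000, 1.560000]

After 1 iteration(s), the approximation is c_1 = 1.560000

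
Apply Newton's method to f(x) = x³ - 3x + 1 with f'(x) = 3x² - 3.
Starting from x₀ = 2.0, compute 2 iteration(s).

f(x) = x³ - 3x + 1
f'(x) = 3x² - 3
x₀ = 2.0

Newton-Raphson formula: x_{n+1} = x_n - f(x_n)/f'(x_n)

Iteration 1:
  f(2.000000) = 3.000000
  f'(2.000000) = 9.000000
  x_1 = 2.000000 - 3.000000/9.000000 = 1.666667
Iteration 2:
  f(1.666667) = 0.629630
  f'(1.666667) = 5.333333
  x_2 = 1.666667 - 0.629630/5.333333 = 1.548611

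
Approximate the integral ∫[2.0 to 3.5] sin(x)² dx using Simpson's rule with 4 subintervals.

f(x) = sin(x)²
a = 2.0, b = 3.5, n = 4
h = (b - a)/n = 0.375000

Simpson's rule: (h/3)[f(x₀) + 4f(x₁) + 2f(x₂) + ... + f(xₙ)]

x_0 = 2.0000, f(x_0) = 0.826822, coefficient = 1
x_1 = 2.3750, f(x_1) = 0.481199, coefficient = 4
x_2 = 2.7500, f(x_2) = 0.145665, coefficient = 2
x_3 = 3.1250, f(x_3) = 0.000275, coefficient = 4
x_4 = 3.5000, f(x_4) = 0.123049, coefficient = 1

I ≈ (0.375000/3) × 3.167098 = 0.395887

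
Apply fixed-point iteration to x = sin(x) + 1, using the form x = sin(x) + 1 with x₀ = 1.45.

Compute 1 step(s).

Equation: x = sin(x) + 1
Fixed-point form: x = sin(x) + 1
x₀ = 1.45

x_1 = g(1.450000) = 1.992713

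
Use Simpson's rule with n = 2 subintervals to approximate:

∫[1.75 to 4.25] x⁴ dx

f(x) = x⁴
a = 1.75, b = 4.25, n = 2
h = (b - a)/n = 1.250000

Simpson's rule: (h/3)[f(x₀) + 4f(x₁) + 2f(x₂) + ... + f(xₙ)]

x_0 = 1.7500, f(x_0) = 9.378906, coefficient = 1
x_1 = 3.0000, f(x_1) = 81.000000, coefficient = 4
x_2 = 4.2500, f(x_2) = 326.253906, coefficient = 1

I ≈ (1.250000/3) × 659.632812 = 274.847005
Exact value: 274.033203
Error: 0.813802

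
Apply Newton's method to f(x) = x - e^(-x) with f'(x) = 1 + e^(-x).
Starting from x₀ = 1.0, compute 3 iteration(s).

f(x) = x - e^(-x)
f'(x) = 1 + e^(-x)
x₀ = 1.0

Newton-Raphson formula: x_{n+1} = x_n - f(x_n)/f'(x_n)

Iteration 1:
  f(1.000000) = 0.632121
  f'(1.000000) = 1.367879
  x_1 = 1.000000 - 0.632121/1.367879 = 0.537883
Iteration 2:
  f(0.537883) = -0.046100
  f'(0.537883) = 1.583983
  x_2 = 0.537883 - (-0.046100)/1.583983 = 0.566987
Iteration 3:
  f(0.566987) = -0.000245
  f'(0.566987) = 1.567232
  x_3 = 0.566987 - (-0.000245)/1.567232 = 0.567143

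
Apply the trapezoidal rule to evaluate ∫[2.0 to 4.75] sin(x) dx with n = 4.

f(x) = sin(x)
a = 2.0, b = 4.75, n = 4
h = (b - a)/n = 0.687500

Trapezoidal rule: (h/2)[f(x₀) + 2f(x₁) + 2f(x₂) + ... + f(xₙ)]

x_0 = 2.0000, f(x_0) = 0.909297, coefficient = 1
x_1 = 2.6875, f(x_1) = 0.438647, coefficient = 2
x_2 = 3.3750, f(x_2) = -0.231294, coefficient = 2
x_3 = 4.0625, f(x_3) = -0.796151, coefficient = 2
x_4 = 4.7500, f(x_4) = -0.999293, coefficient = 1

I ≈ (0.687500/2) × -1.267591 = -0.435734
Exact value: -0.453749
Error: 0.018015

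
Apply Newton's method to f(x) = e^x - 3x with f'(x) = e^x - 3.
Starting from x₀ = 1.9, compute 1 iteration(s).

f(x) = e^x - 3x
f'(x) = e^x - 3
x₀ = 1.9

Newton-Raphson formula: x_{n+1} = x_n - f(x_n)/f'(x_n)

Iteration 1:
  f(1.900000) = 0.985894
  f'(1.900000) = 3.685894
  x_1 = 1.900000 - 0.985894/3.685894 = 1.632522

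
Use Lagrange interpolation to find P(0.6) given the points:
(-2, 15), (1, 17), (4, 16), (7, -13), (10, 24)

Lagrange interpolation formula:
P(x) = Σ yᵢ × Lᵢ(x)
where Lᵢ(x) = Π_{j≠i} (x - xⱼ)/(xᵢ - xⱼ)

L_0(0.6) = (0.6 - 1)/(-2 - 1) × (0.6 - 4)/(-2 - 4) × (0.6 - 7)/(-2 - 7) × (0.6 - 10)/(-2 - 10) = 0.042087
L_1(0.6) = (0.6 - (-2))/(1 - (-2)) × (0.6 - 4)/(1 - 4) × (0.6 - 7)/(1 - 7) × (0.6 - 10)/(1 - 10) = 1.094268
L_2(0.6) = (0.6 - (-2))/(4 - (-2)) × (0.6 - 1)/(4 - 1) × (0.6 - 7)/(4 - 7) × (0.6 - 10)/(4 - 10) = -0.193106
L_3(0.6) = (0.6 - (-2))/(7 - (-2)) × (0.6 - 1)/(7 - 1) × (0.6 - 4)/(7 - 4) × (0.6 - 10)/(7 - 10) = 0.068392
L_4(0.6) = (0.6 - (-2))/(10 - (-2)) × (0.6 - 1)/(10 - 1) × (0.6 - 4)/(10 - 4) × (0.6 - 7)/(10 - 7) = -0.011641

P(0.6) = 15×L_0(0.6) + 17×L_1(0.6) + 16×L_2(0.6) + (-13)×L_3(0.6) + 24×L_4(0.6)
P(0.6) = 14.975691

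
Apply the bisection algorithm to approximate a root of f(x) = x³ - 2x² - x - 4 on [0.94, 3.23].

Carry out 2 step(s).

f(x) = x³ - 2x² - x - 4
Initial interval: [0.94, 3.23]

Iteration 1:
  c_1 = (0.940000 + 3.230000)/2 = 2.085000
  f(c_1) = f(2.085000) = -5.715486
  f(a) × f(c) ≥ 0, new interval: [2.085000, 3.230000]
Iteration 2:
  c_2 = (2.085000 + 3.230000)/2 = 2.657500
  f(c_2) = f(2.657500) = -2.014034
  f(a) × f(c) ≥ 0, new interval: [2.657500, 3.230000]

After 2 iteration(s), the approximation is c_2 = 2.657500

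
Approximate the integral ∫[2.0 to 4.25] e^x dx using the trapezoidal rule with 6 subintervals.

f(x) = e^x
a = 2.0, b = 4.25, n = 6
h = (b - a)/n = 0.375000

Trapezoidal rule: (h/2)[f(x₀) + 2f(x₁) + 2f(x₂) + ... + f(xₙ)]

x_0 = 2.0000, f(x_0) = 7.389056, coefficient = 1
x_1 = 2.3750, f(x_1) = 10.751013, coefficient = 2
x_2 = 2.7500, f(x_2) = 15.642632, coefficient = 2
x_3 = 3.1250, f(x_3) = 22.759895, coefficient = 2
x_4 = 3.5000, f(x_4) = 33.115452, coefficient = 2
x_5 = 3.8750, f(x_5) = 48.182698, coefficient = 2
x_6 = 4.2500, f(x_6) = 70.105412, coefficient = 1

I ≈ (0.375000/2) × 338.397849 = 63.449597
Exact value: 62.716356
Error: 0.733240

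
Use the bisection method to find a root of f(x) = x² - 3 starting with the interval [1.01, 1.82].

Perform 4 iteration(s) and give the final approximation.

f(x) = x² - 3
Initial interval: [1.01, 1.82]

Iteration 1:
  c_1 = (1.010000 + 1.820000)/2 = 1.415000
  f(c_1) = f(1.415000) = -0.997775
  f(a) × f(c) ≥ 0, new interval: [1.415000, 1.820000]
Iteration 2:
  c_2 = (1.415000 + 1.820000)/2 = 1.617500
  f(c_2) = f(1.617500) = -0.383694
  f(a) × f(c) ≥ 0, new interval: [1.617500, 1.820000]
Iteration 3:
  c_3 = (1.617500 + 1.820000)/2 = 1.718750
  f(c_3) = f(1.718750) = -0.045898
  f(a) × f(c) ≥ 0, new interval: [1.718750, 1.820000]
Iteration 4:
  c_4 = (1.718750 + 1.820000)/2 = 1.769375
  f(c_4) = f(1.769375) = 0.130688
  f(a) × f(c) < 0, new interval: [1.718750, 1.769375]

After 4 iteration(s), the approximation is c_4 = 1.769375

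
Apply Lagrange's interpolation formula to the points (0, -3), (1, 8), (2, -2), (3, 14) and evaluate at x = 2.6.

Lagrange interpolation formula:
P(x) = Σ yᵢ × Lᵢ(x)
where Lᵢ(x) = Π_{j≠i} (x - xⱼ)/(xᵢ - xⱼ)

L_0(2.6) = (2.6 - 1)/(0 - 1) × (2.6 - 2)/(0 - 2) × (2.6 - 3)/(0 - 3) = 0.064000
L_1(2.6) = (2.6 - 0)/(1 - 0) × (2.6 - 2)/(1 - 2) × (2.6 - 3)/(1 - 3) = -0.312000
L_2(2.6) = (2.6 - 0)/(2 - 0) × (2.6 - 1)/(2 - 1) × (2.6 - 3)/(2 - 3) = 0.832000
L_3(2.6) = (2.6 - 0)/(3 - 0) × (2.6 - 1)/(3 - 1) × (2.6 - 2)/(3 - 2) = 0.416000

P(2.6) = (-3)×L_0(2.6) + 8×L_1(2.6) + (-2)×L_2(2.6) + 14×L_3(2.6)
P(2.6) = 1.472000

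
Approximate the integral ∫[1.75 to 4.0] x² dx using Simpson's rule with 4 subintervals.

f(x) = x²
a = 1.75, b = 4.0, n = 4
h = (b - a)/n = 0.562500

Simpson's rule: (h/3)[f(x₀) + 4f(x₁) + 2f(x₂) + ... + f(xₙ)]

x_0 = 1.7500, f(x_0) = 3.062500, coefficient = 1
x_1 = 2.3125, f(x_1) = 5.347656, coefficient = 4
x_2 = 2.8750, f(x_2) = 8.265625, coefficient = 2
x_3 = 3.4375, f(x_3) = 11.816406, coefficient = 4
x_4 = 4.0000, f(x_4) = 16.000000, coefficient = 1

I ≈ (0.562500/3) × 104.250000 = 19.546875
Exact value: 19.546875
Error: 0.000000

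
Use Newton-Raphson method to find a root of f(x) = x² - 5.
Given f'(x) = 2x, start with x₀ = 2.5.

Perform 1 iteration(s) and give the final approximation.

f(x) = x² - 5
f'(x) = 2x
x₀ = 2.5

Newton-Raphson formula: x_{n+1} = x_n - f(x_n)/f'(x_n)

Iteration 1:
  f(2.500000) = 1.250000
  f'(2.500000) = 5.000000
  x_1 = 2.500000 - 1.250000/5.000000 = 2.250000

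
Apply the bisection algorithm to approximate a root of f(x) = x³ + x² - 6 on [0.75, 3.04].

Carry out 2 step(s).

f(x) = x³ + x² - 6
Initial interval: [0.75, 3.04]

Iteration 1:
  c_1 = (0.750000 + 3.040000)/2 = 1.895000
  f(c_1) = f(1.895000) = 4.396017
  f(a) × f(c) < 0, new interval: [0.750000, 1.895000]
Iteration 2:
  c_2 = (0.750000 + 1.895000)/2 = 1.322500
  f(c_2) = f(1.322500) = -1.937933
  f(a) × f(c) ≥ 0, new interval: [1.322500, 1.895000]

After 2 iteration(s), the approximation is c_2 = 1.322500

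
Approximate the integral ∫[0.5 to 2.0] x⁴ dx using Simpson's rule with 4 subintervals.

f(x) = x⁴
a = 0.5, b = 2.0, n = 4
h = (b - a)/n = 0.375000

Simpson's rule: (h/3)[f(x₀) + 4f(x₁) + 2f(x₂) + ... + f(xₙ)]

x_0 = 0.5000, f(x_0) = 0.062500, coefficient = 1
x_1 = 0.8750, f(x_1) = 0.586182, coefficient = 4
x_2 = 1.2500, f(x_2) = 2.441406, coefficient = 2
x_3 = 1.6250, f(x_3) = 6.972900, coefficient = 4
x_4 = 2.0000, f(x_4) = 16.000000, coefficient = 1

I ≈ (0.375000/3) × 51.181641 = 6.397705
Exact value: 6.393750
Error: 0.003955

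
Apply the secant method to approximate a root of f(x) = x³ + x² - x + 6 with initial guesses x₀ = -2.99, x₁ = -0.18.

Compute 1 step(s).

f(x) = x³ + x² - x + 6
x₀ = -2.99, x₁ = -0.18

Secant formula: x_{n+1} = x_n - f(x_n)(x_n - x_{n-1})/(f(x_n) - f(x_{n-1}))

Iteration 1:
  f(-2.990000) = -8.800799
  f(-0.180000) = 6.206568
  x_2 = -0.180000 - 6.206568×(-0.180000 - (-2.990000))/(6.206568 - (-8.800799))
       = -1.342126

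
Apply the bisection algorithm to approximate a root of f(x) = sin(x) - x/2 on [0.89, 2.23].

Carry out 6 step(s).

f(x) = sin(x) - x/2
Initial interval: [0.89, 2.23]

Iteration 1:
  c_1 = (0.890000 + 2.230000)/2 = 1.560000
  f(c_1) = f(1.560000) = 0.219942
  f(a) × f(c) ≥ 0, new interval: [1.560000, 2.230000]
Iteration 2:
  c_2 = (1.560000 + 2.230000)/2 = 1.895000
  f(c_2) = f(1.895000) = 0.000405
  f(a) × f(c) ≥ 0, new interval: [1.895000, 2.230000]
Iteration 3:
  c_3 = (1.895000 + 2.230000)/2 = 2.062500
  f(c_3) = f(2.062500) = -0.149720
  f(a) × f(c) < 0, new interval: [1.895000, 2.062500]
Iteration 4:
  c_4 = (1.895000 + 2.062500)/2 = 1.978750
  f(c_4) = f(1.978750) = -0.071440
  f(a) × f(c) < 0, new interval: [1.895000, 1.978750]
Iteration 5:
  c_5 = (1.895000 + 1.978750)/2 = 1.936875
  f(c_5) = f(1.936875) = -0.034699
  f(a) × f(c) < 0, new interval: [1.895000, 1.936875]
Iteration 6:
  c_6 = (1.895000 + 1.936875)/2 = 1.915938
  f(c_6) = f(1.915938) = -0.016941
  f(a) × f(c) < 0, new interval: [1.895000, 1.915938]

After 6 iteration(s), the approximation is c_6 = 1.915938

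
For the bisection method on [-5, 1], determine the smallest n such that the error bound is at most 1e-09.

We need (b-a)/2^n ≤ 1e-09
(1 - (-5))/2^n ≤ 1e-09
6/2^n ≤ 1e-09
2^n ≥ 6000000000
n ≥ log₂(6000000000) = 32.48
n ≥ 33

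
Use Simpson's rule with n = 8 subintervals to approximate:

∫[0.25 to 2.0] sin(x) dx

f(x) = sin(x)
a = 0.25, b = 2.0, n = 8
h = (b - a)/n = 0.218750

Simpson's rule: (h/3)[f(x₀) + 4f(x₁) + 2f(x₂) + ... + f(xₙ)]

x_0 = 0.2500, f(x_0) = 0.247404, coefficient = 1
x_1 = 0.4688, f(x_1) = 0.451771, coefficient = 4
x_2 = 0.6875, f(x_2) = 0.634607, coefficient = 2
x_3 = 0.9062, f(x_3) = 0.787197, coefficient = 4
x_4 = 1.1250, f(x_4) = 0.902268, coefficient = 2
x_5 = 1.3438, f(x_5) = 0.974336, coefficient = 4
x_6 = 1.5625, f(x_6) = 0.999966, coefficient = 2
x_7 = 1.7812, f(x_7) = 0.977936, coefficient = 4
x_8 = 2.0000, f(x_8) = 0.909297, coefficient = 1

I ≈ (0.218750/3) × 18.995341 = 1.385077
Exact value: 1.385059
Error: 0.000018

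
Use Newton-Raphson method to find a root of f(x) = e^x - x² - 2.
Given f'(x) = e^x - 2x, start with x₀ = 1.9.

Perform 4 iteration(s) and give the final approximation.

f(x) = e^x - x² - 2
f'(x) = e^x - 2x
x₀ = 1.9

Newton-Raphson formula: x_{n+1} = x_n - f(x_n)/f'(x_n)

Iteration 1:
  f(1.900000) = 1.075894
  f'(1.900000) = 2.885894
  x_1 = 1.900000 - 1.075894/2.885894 = 1.527189
Iteration 2:
  f(1.527189) = 0.272906
  f'(1.527189) = 1.550834
  x_2 = 1.527189 - 0.272906/1.550834 = 1.351215
Iteration 3:
  f(1.351215) = 0.036333
  f'(1.351215) = 1.159684
  x_3 = 1.351215 - 0.036333/1.159684 = 1.319885
Iteration 4:
  f(1.319885) = 0.000894
  f'(1.319885) = 1.103221
  x_4 = 1.319885 - 0.000894/1.103221 = 1.319074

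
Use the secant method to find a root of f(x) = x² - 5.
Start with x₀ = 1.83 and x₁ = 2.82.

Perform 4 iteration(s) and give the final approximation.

f(x) = x² - 5
x₀ = 1.83, x₁ = 2.82

Secant formula: x_{n+1} = x_n - f(x_n)(x_n - x_{n-1})/(f(x_n) - f(x_{n-1}))

Iteration 1:
  f(1.830000) = -1.651100
  f(2.820000) = 2.952400
  x_2 = 2.820000 - 2.952400×(2.820000 - 1.830000)/(2.952400 - (-1.651100))
       = 2.185075
Iteration 2:
  f(2.820000) = 2.952400
  f(2.185075) = -0.225446
  x_3 = 2.185075 - (-0.225446)×(2.185075 - 2.820000)/(-0.225446 - 2.952400)
       = 2.230119
Iteration 3:
  f(2.185075) = -0.225446
  f(2.230119) = -0.026570
  x_4 = 2.230119 - (-0.026570)×(2.230119 - 2.185075)/(-0.026570 - (-0.225446))
       = 2.236137
Iteration 4:
  f(2.230119) = -0.026570
  f(2.236137) = 0.000307
  x_5 = 2.236137 - 0.000307×(2.236137 - 2.230119)/(0.000307 - (-0.026570))
       = 2.236068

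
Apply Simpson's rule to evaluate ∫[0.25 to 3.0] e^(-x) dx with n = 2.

f(x) = e^(-x)
a = 0.25, b = 3.0, n = 2
h = (b - a)/n = 1.375000

Simpson's rule: (h/3)[f(x₀) + 4f(x₁) + 2f(x₂) + ... + f(xₙ)]

x_0 = 0.2500, f(x_0) = 0.778801, coefficient = 1
x_1 = 1.6250, f(x_1) = 0.196912, coefficient = 4
x_2 = 3.0000, f(x_2) = 0.049787, coefficient = 1

I ≈ (1.375000/3) × 1.616235 = 0.740774
Exact value: 0.729014
Error: 0.011760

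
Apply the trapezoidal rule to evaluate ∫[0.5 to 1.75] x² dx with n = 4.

f(x) = x²
a = 0.5, b = 1.75, n = 4
h = (b - a)/n = 0.312500

Trapezoidal rule: (h/2)[f(x₀) + 2f(x₁) + 2f(x₂) + ... + f(xₙ)]

x_0 = 0.5000, f(x_0) = 0.250000, coefficient = 1
x_1 = 0.8125, f(x_1) = 0.660156, coefficient = 2
x_2 = 1.1250, f(x_2) = 1.265625, coefficient = 2
x_3 = 1.4375, f(x_3) = 2.066406, coefficient = 2
x_4 = 1.7500, f(x_4) = 3.062500, coefficient = 1

I ≈ (0.312500/2) × 11.296875 = 1.765137
Exact value: 1.744792
Error: 0.020345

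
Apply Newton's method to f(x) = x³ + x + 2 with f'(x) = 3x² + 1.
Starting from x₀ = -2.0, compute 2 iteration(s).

f(x) = x³ + x + 2
f'(x) = 3x² + 1
x₀ = -2.0

Newton-Raphson formula: x_{n+1} = x_n - f(x_n)/f'(x_n)

Iteration 1:
  f(-2.000000) = -8.000000
  f'(-2.000000) = 13.000000
  x_1 = -2.000000 - (-8.000000)/13.000000 = -1.384615
Iteration 2:
  f(-1.384615) = -2.039144
  f'(-1.384615) = 6.751479
  x_2 = -1.384615 - (-2.039144)/6.751479 = -1.082586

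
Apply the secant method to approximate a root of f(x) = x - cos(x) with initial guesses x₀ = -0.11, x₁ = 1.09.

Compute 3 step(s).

f(x) = x - cos(x)
x₀ = -0.11, x₁ = 1.09

Secant formula: x_{n+1} = x_n - f(x_n)(x_n - x_{n-1})/(f(x_n) - f(x_{n-1}))

Iteration 1:
  f(-0.110000) = -1.103956
  f(1.090000) = 0.627515
  x_2 = 1.090000 - 0.627515×(1.090000 - (-0.110000))/(0.627515 - (-1.103956))
       = 0.655099
Iteration 2:
  f(1.090000) = 0.627515
  f(0.655099) = -0.137888
  x_3 = 0.655099 - (-0.137888)×(0.655099 - 1.090000)/(-0.137888 - 0.627515)
       = 0.733447
Iteration 3:
  f(0.655099) = -0.137888
  f(0.733447) = -0.009424
  x_4 = 0.733447 - (-0.009424)×(0.733447 - 0.655099)/(-0.009424 - (-0.137888))
       = 0.739195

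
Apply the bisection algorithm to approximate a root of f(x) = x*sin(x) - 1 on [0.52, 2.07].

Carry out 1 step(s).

f(x) = x*sin(x) - 1
Initial interval: [0.52, 2.07]

Iteration 1:
  c_1 = (0.520000 + 2.070000)/2 = 1.295000
  f(c_1) = f(1.295000) = 0.246060
  f(a) × f(c) < 0, new interval: [0.520000, 1.295000]

After 1 iteration(s), the approximation is c_1 = 1.295000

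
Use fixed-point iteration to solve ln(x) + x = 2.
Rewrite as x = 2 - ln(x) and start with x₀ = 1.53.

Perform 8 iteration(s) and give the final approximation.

Equation: ln(x) + x = 2
Fixed-point form: x = 2 - ln(x)
x₀ = 1.53

x_1 = g(1.530000) = 1.574732
x_2 = g(1.574732) = 1.545915
x_3 = g(1.545915) = 1.564384
x_4 = g(1.564384) = 1.552508
x_5 = g(1.552508) = 1.560128
x_6 = g(1.560128) = 1.555232
x_7 = g(1.555232) = 1.558375
x_8 = g(1.558375) = 1.556356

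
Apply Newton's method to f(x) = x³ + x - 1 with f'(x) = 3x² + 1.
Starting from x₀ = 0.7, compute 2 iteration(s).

f(x) = x³ + x - 1
f'(x) = 3x² + 1
x₀ = 0.7

Newton-Raphson formula: x_{n+1} = x_n - f(x_n)/f'(x_n)

Iteration 1:
  f(0.700000) = 0.043000
  f'(0.700000) = 2.470000
  x_1 = 0.700000 - 0.043000/2.470000 = 0.682591
Iteration 2:
  f(0.682591) = 0.000631
  f'(0.682591) = 2.397792
  x_2 = 0.682591 - 0.000631/2.397792 = 0.682328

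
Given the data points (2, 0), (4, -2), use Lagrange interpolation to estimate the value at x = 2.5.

Lagrange interpolation formula:
P(x) = Σ yᵢ × Lᵢ(x)
where Lᵢ(x) = Π_{j≠i} (x - xⱼ)/(xᵢ - xⱼ)

L_0(2.5) = (2.5 - 4)/(2 - 4) = 0.750000
L_1(2.5) = (2.5 - 2)/(4 - 2) = 0.250000

P(2.5) = 0×L_0(2.5) + (-2)×L_1(2.5)
P(2.5) = -0.500000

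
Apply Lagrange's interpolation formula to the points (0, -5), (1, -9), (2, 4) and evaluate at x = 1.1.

Lagrange interpolation formula:
P(x) = Σ yᵢ × Lᵢ(x)
where Lᵢ(x) = Π_{j≠i} (x - xⱼ)/(xᵢ - xⱼ)

L_0(1.1) = (1.1 - 1)/(0 - 1) × (1.1 - 2)/(0 - 2) = -0.045000
L_1(1.1) = (1.1 - 0)/(1 - 0) × (1.1 - 2)/(1 - 2) = 0.990000
L_2(1.1) = (1.1 - 0)/(2 - 0) × (1.1 - 1)/(2 - 1) = 0.055000

P(1.1) = (-5)×L_0(1.1) + (-9)×L_1(1.1) + 4×L_2(1.1)
P(1.1) = -8.465000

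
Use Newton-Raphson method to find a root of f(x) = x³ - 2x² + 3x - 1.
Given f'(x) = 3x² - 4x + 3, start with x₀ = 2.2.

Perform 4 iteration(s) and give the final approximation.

f(x) = x³ - 2x² + 3x - 1
f'(x) = 3x² - 4x + 3
x₀ = 2.2

Newton-Raphson formula: x_{n+1} = x_n - f(x_n)/f'(x_n)

Iteration 1:
  f(2.200000) = 6.568000
  f'(2.200000) = 8.720000
  x_1 = 2.200000 - 6.568000/8.720000 = 1.446789
Iteration 2:
  f(1.446789) = 2.182387
  f'(1.446789) = 3.492439
  x_2 = 1.446789 - 2.182387/3.492439 = 0.821900
Iteration 3:
  f(0.821900) = 0.669870
  f'(0.821900) = 1.738959
  x_3 = 0.821900 - 0.669870/1.738959 = 0.436687
Iteration 4:
  f(0.436687) = 0.011943
  f'(0.436687) = 1.825339
  x_4 = 0.436687 - 0.011943/1.825339 = 0.430143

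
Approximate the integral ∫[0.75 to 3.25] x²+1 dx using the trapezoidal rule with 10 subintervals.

f(x) = x²+1
a = 0.75, b = 3.25, n = 10
h = (b - a)/n = 0.250000

Trapezoidal rule: (h/2)[f(x₀) + 2f(x₁) + 2f(x₂) + ... + f(xₙ)]

x_0 = 0.7500, f(x_0) = 1.562500, coefficient = 1
x_1 = 1.0000, f(x_1) = 2.000000, coefficient = 2
x_2 = 1.2500, f(x_2) = 2.562500, coefficient = 2
x_3 = 1.5000, f(x_3) = 3.250000, coefficient = 2
x_4 = 1.7500, f(x_4) = 4.062500, coefficient = 2
x_5 = 2.0000, f(x_5) = 5.000000, coefficient = 2
x_6 = 2.2500, f(x_6) = 6.062500, coefficient = 2
x_7 = 2.5000, f(x_7) = 7.250000, coefficient = 2
x_8 = 2.7500, f(x_8) = 8.562500, coefficient = 2
x_9 = 3.0000, f(x_9) = 10.000000, coefficient = 2
x_10 = 3.2500, f(x_10) = 11.562500, coefficient = 1

I ≈ (0.250000/2) × 110.625000 = 13.828125
Exact value: 13.802083
Error: 0.026042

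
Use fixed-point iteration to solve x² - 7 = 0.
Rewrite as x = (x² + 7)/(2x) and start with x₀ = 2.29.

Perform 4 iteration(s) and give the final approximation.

Equation: x² - 7 = 0
Fixed-point form: x = (x² + 7)/(2x)
x₀ = 2.29

x_1 = g(2.290000) = 2.673384
x_2 = g(2.673384) = 2.645894
x_3 = g(2.645894) = 2.645751
x_4 = g(2.645751) = 2.645751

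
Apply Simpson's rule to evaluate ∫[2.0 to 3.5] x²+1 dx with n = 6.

f(x) = x²+1
a = 2.0, b = 3.5, n = 6
h = (b - a)/n = 0.250000

Simpson's rule: (h/3)[f(x₀) + 4f(x₁) + 2f(x₂) + ... + f(xₙ)]

x_0 = 2.0000, f(x_0) = 5.000000, coefficient = 1
x_1 = 2.2500, f(x_1) = 6.062500, coefficient = 4
x_2 = 2.5000, f(x_2) = 7.250000, coefficient = 2
x_3 = 2.7500, f(x_3) = 8.562500, coefficient = 4
x_4 = 3.0000, f(x_4) = 10.000000, coefficient = 2
x_5 = 3.2500, f(x_5) = 11.562500, coefficient = 4
x_6 = 3.5000, f(x_6) = 13.250000, coefficient = 1

I ≈ (0.250000/3) × 157.500000 = 13.125000
Exact value: 13.125000
Error: 0.000000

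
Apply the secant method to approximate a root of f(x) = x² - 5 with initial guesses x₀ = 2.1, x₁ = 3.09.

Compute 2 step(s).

f(x) = x² - 5
x₀ = 2.1, x₁ = 3.09

Secant formula: x_{n+1} = x_n - f(x_n)(x_n - x_{n-1})/(f(x_n) - f(x_{n-1}))

Iteration 1:
  f(2.100000) = -0.590000
  f(3.090000) = 4.548100
  x_2 = 3.090000 - 4.548100×(3.090000 - 2.100000)/(4.548100 - (-0.590000))
       = 2.213680
Iteration 2:
  f(3.090000) = 4.548100
  f(2.213680) = -0.099620
  x_3 = 2.213680 - (-0.099620)×(2.213680 - 3.090000)/(-0.099620 - 4.548100)
       = 2.232463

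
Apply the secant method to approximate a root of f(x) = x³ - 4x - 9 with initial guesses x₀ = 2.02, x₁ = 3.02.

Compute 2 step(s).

f(x) = x³ - 4x - 9
x₀ = 2.02, x₁ = 3.02

Secant formula: x_{n+1} = x_n - f(x_n)(x_n - x_{n-1})/(f(x_n) - f(x_{n-1}))

Iteration 1:
  f(2.020000) = -8.837592
  f(3.020000) = 6.463608
  x_2 = 3.020000 - 6.463608×(3.020000 - 2.020000)/(6.463608 - (-8.837592))
       = 2.597575
Iteration 2:
  f(3.020000) = 6.463608
  f(2.597575) = -1.863432
  x_3 = 2.597575 - (-1.863432)×(2.597575 - 3.020000)/(-1.863432 - 6.463608)
       = 2.692106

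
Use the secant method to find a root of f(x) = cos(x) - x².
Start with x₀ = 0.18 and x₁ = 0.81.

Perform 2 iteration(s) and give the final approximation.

f(x) = cos(x) - x²
x₀ = 0.18, x₁ = 0.81

Secant formula: x_{n+1} = x_n - f(x_n)(x_n - x_{n-1})/(f(x_n) - f(x_{n-1}))

Iteration 1:
  f(0.180000) = 0.951444
  f(0.810000) = 0.033398
  x_2 = 0.810000 - 0.033398×(0.810000 - 0.180000)/(0.033398 - 0.951444)
       = 0.832919
Iteration 2:
  f(0.810000) = 0.033398
  f(0.832919) = -0.021036
  x_3 = 0.832919 - (-0.021036)×(0.832919 - 0.810000)/(-0.021036 - 0.033398)
       = 0.824062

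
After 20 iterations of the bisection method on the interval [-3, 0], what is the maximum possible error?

Bisection error bound: |error| ≤ (b-a)/2^n
|error| ≤ (0 - (-3))/2^20 = 3/2^20
|error| ≤ 0.0000028610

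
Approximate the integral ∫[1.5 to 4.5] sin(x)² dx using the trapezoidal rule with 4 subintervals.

f(x) = sin(x)²
a = 1.5, b = 4.5, n = 4
h = (b - a)/n = 0.750000

Trapezoidal rule: (h/2)[f(x₀) + 2f(x₁) + 2f(x₂) + ... + f(xₙ)]

x_0 = 1.5000, f(x_0) = 0.994996, coefficient = 1
x_1 = 2.2500, f(x_1) = 0.605398, coefficient = 2
x_2 = 3.0000, f(x_2) = 0.019915, coefficient = 2
x_3 = 3.7500, f(x_3) = 0.326682, coefficient = 2
x_4 = 4.5000, f(x_4) = 0.955565, coefficient = 1

I ≈ (0.750000/2) × 3.854552 = 1.445457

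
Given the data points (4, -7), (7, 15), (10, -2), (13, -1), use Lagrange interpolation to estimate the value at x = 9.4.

Lagrange interpolation formula:
P(x) = Σ yᵢ × Lᵢ(x)
where Lᵢ(x) = Π_{j≠i} (x - xⱼ)/(xᵢ - xⱼ)

L_0(9.4) = (9.4 - 7)/(4 - 7) × (9.4 - 10)/(4 - 10) × (9.4 - 13)/(4 - 13) = -0.032000
L_1(9.4) = (9.4 - 4)/(7 - 4) × (9.4 - 10)/(7 - 10) × (9.4 - 13)/(7 - 13) = 0.216000
L_2(9.4) = (9.4 - 4)/(10 - 4) × (9.4 - 7)/(10 - 7) × (9.4 - 13)/(10 - 13) = 0.864000
L_3(9.4) = (9.4 - 4)/(13 - 4) × (9.4 - 7)/(13 - 7) × (9.4 - 10)/(13 - 10) = -0.048000

P(9.4) = (-7)×L_0(9.4) + 15×L_1(9.4) + (-2)×L_2(9.4) + (-1)×L_3(9.4)
P(9.4) = 1.784000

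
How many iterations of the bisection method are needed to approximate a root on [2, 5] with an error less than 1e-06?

We need (b-a)/2^n ≤ 1e-06
(5 - 2)/2^n ≤ 1e-06
3/2^n ≤ 1e-06
2^n ≥ 3000000
n ≥ log₂(3000000) = 21.52
n ≥ 22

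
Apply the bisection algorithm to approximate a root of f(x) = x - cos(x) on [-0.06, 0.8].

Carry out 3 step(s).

f(x) = x - cos(x)
Initial interval: [-0.06, 0.8]

Iteration 1:
  c_1 = (-0.060000 + 0.800000)/2 = 0.370000
  f(c_1) = f(0.370000) = -0.562327
  f(a) × f(c) ≥ 0, new interval: [0.370000, 0.800000]
Iteration 2:
  c_2 = (0.370000 + 0.800000)/2 = 0.585000
  f(c_2) = f(0.585000) = -0.248712
  f(a) × f(c) ≥ 0, new interval: [0.585000, 0.800000]
Iteration 3:
  c_3 = (0.585000 + 0.800000)/2 = 0.692500
  f(c_3) = f(0.692500) = -0.077152
  f(a) × f(c) ≥ 0, new interval: [0.692500, 0.800000]

After 3 iteration(s), the approximation is c_3 = 0.692500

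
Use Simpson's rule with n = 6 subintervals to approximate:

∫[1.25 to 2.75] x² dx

f(x) = x²
a = 1.25, b = 2.75, n = 6
h = (b - a)/n = 0.250000

Simpson's rule: (h/3)[f(x₀) + 4f(x₁) + 2f(x₂) + ... + f(xₙ)]

x_0 = 1.2500, f(x_0) = 1.562500, coefficient = 1
x_1 = 1.5000, f(x_1) = 2.250000, coefficient = 4
x_2 = 1.7500, f(x_2) = 3.062500, coefficient = 2
x_3 = 2.0000, f(x_3) = 4.000000, coefficient = 4
x_4 = 2.2500, f(x_4) = 5.062500, coefficient = 2
x_5 = 2.5000, f(x_5) = 6.250000, coefficient = 4
x_6 = 2.7500, f(x_6) = 7.562500, coefficient = 1

I ≈ (0.250000/3) × 75.375000 = 6.281250
Exact value: 6.281250
Error: 0.000000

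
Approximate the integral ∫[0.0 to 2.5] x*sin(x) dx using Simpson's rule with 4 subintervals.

f(x) = x*sin(x)
a = 0.0, b = 2.5, n = 4
h = (b - a)/n = 0.625000

Simpson's rule: (h/3)[f(x₀) + 4f(x₁) + 2f(x₂) + ... + f(xₙ)]

x_0 = 0.0000, f(x_0) = 0.000000, coefficient = 1
x_1 = 0.6250, f(x_1) = 0.365686, coefficient = 4
x_2 = 1.2500, f(x_2) = 1.186231, coefficient = 2
x_3 = 1.8750, f(x_3) = 1.788911, coefficient = 4
x_4 = 2.5000, f(x_4) = 1.496180, coefficient = 1

I ≈ (0.625000/3) × 12.487028 = 2.601464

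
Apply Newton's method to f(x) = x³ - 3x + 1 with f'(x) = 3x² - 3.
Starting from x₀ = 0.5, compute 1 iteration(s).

f(x) = x³ - 3x + 1
f'(x) = 3x² - 3
x₀ = 0.5

Newton-Raphson formula: x_{n+1} = x_n - f(x_n)/f'(x_n)

Iteration 1:
  f(0.500000) = -0.375000
  f'(0.500000) = -2.250000
  x_1 = 0.500000 - (-0.375000)/(-2.250000) = 0.333333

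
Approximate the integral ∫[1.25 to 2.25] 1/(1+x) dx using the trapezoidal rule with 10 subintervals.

f(x) = 1/(1+x)
a = 1.25, b = 2.25, n = 10
h = (b - a)/n = 0.100000

Trapezoidal rule: (h/2)[f(x₀) + 2f(x₁) + 2f(x₂) + ... + f(xₙ)]

x_0 = 1.2500, f(x_0) = 0.444444, coefficient = 1
x_1 = 1.3500, f(x_1) = 0.425532, coefficient = 2
x_2 = 1.4500, f(x_2) = 0.408163, coefficient = 2
x_3 = 1.5500, f(x_3) = 0.392157, coefficient = 2
x_4 = 1.6500, f(x_4) = 0.377358, coefficient = 2
x_5 = 1.7500, f(x_5) = 0.363636, coefficient = 2
x_6 = 1.8500, f(x_6) = 0.350877, coefficient = 2
x_7 = 1.9500, f(x_7) = 0.338983, coefficient = 2
x_8 = 2.0500, f(x_8) = 0.327869, coefficient = 2
x_9 = 2.1500, f(x_9) = 0.317460, coefficient = 2
x_10 = 2.2500, f(x_10) = 0.307692, coefficient = 1

I ≈ (0.100000/2) × 7.356209 = 0.367810
Exact value: 0.367725
Error: 0.000086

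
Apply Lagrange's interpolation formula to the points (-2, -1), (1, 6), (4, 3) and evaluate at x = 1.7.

Lagrange interpolation formula:
P(x) = Σ yᵢ × Lᵢ(x)
where Lᵢ(x) = Π_{j≠i} (x - xⱼ)/(xᵢ - xⱼ)

L_0(1.7) = (1.7 - 1)/(-2 - 1) × (1.7 - 4)/(-2 - 4) = -0.089444
L_1(1.7) = (1.7 - (-2))/(1 - (-2)) × (1.7 - 4)/(1 - 4) = 0.945556
L_2(1.7) = (1.7 - (-2))/(4 - (-2)) × (1.7 - 1)/(4 - 1) = 0.143889

P(1.7) = (-1)×L_0(1.7) + 6×L_1(1.7) + 3×L_2(1.7)
P(1.7) = 6.194444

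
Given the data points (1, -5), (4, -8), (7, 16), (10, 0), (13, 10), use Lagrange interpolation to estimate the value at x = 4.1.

Lagrange interpolation formula:
P(x) = Σ yᵢ × Lᵢ(x)
where Lᵢ(x) = Π_{j≠i} (x - xⱼ)/(xᵢ - xⱼ)

L_0(4.1) = (4.1 - 4)/(1 - 4) × (4.1 - 7)/(1 - 7) × (4.1 - 10)/(1 - 10) × (4.1 - 13)/(1 - 13) = -0.007833
L_1(4.1) = (4.1 - 1)/(4 - 1) × (4.1 - 7)/(4 - 7) × (4.1 - 10)/(4 - 10) × (4.1 - 13)/(4 - 13) = 0.971327
L_2(4.1) = (4.1 - 1)/(7 - 1) × (4.1 - 4)/(7 - 4) × (4.1 - 10)/(7 - 10) × (4.1 - 13)/(7 - 13) = 0.050241
L_3(4.1) = (4.1 - 1)/(10 - 1) × (4.1 - 4)/(10 - 4) × (4.1 - 7)/(10 - 7) × (4.1 - 13)/(10 - 13) = -0.016463
L_4(4.1) = (4.1 - 1)/(13 - 1) × (4.1 - 4)/(13 - 4) × (4.1 - 7)/(13 - 7) × (4.1 - 10)/(13 - 10) = 0.002728

P(4.1) = (-5)×L_0(4.1) + (-8)×L_1(4.1) + 16×L_2(4.1) + 0×L_3(4.1) + 10×L_4(4.1)
P(4.1) = -6.900308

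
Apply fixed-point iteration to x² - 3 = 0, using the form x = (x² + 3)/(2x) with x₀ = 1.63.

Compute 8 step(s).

Equation: x² - 3 = 0
Fixed-point form: x = (x² + 3)/(2x)
x₀ = 1.63

x_1 = g(1.630000) = 1.735245
x_2 = g(1.735245) = 1.732054
x_3 = g(1.732054) = 1.732051
x_4 = g(1.732051) = 1.732051
x_5 = g(1.732051) = 1.732051
x_6 = g(1.732051) = 1.732051
x_7 = g(1.732051) = 1.732051
x_8 = g(1.732051) = 1.732051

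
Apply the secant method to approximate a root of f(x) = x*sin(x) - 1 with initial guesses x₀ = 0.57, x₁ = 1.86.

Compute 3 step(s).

f(x) = x*sin(x) - 1
x₀ = 0.57, x₁ = 1.86

Secant formula: x_{n+1} = x_n - f(x_n)(x_n - x_{n-1})/(f(x_n) - f(x_{n-1}))

Iteration 1:
  f(0.570000) = -0.692410
  f(1.860000) = 0.782757
  x_2 = 1.860000 - 0.782757×(1.860000 - 0.570000)/(0.782757 - (-0.692410))
       = 1.175497
Iteration 2:
  f(1.860000) = 0.782757
  f(1.175497) = 0.084844
  x_3 = 1.175497 - 0.084844×(1.175497 - 1.860000)/(0.084844 - 0.782757)
       = 1.092283
Iteration 3:
  f(1.175497) = 0.084844
  f(1.092283) = -0.030402
  x_4 = 1.092283 - (-0.030402)×(1.092283 - 1.175497)/(-0.030402 - 0.084844)
       = 1.114235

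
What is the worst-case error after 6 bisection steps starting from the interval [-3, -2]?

Bisection error bound: |error| ≤ (b-a)/2^n
|error| ≤ (-2 - (-3))/2^6 = 1/2^6
|error| ≤ 0.0156250000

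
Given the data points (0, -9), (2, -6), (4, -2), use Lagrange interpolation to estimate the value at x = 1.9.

Lagrange interpolation formula:
P(x) = Σ yᵢ × Lᵢ(x)
where Lᵢ(x) = Π_{j≠i} (x - xⱼ)/(xᵢ - xⱼ)

L_0(1.9) = (1.9 - 2)/(0 - 2) × (1.9 - 4)/(0 - 4) = 0.026250
L_1(1.9) = (1.9 - 0)/(2 - 0) × (1.9 - 4)/(2 - 4) = 0.997500
L_2(1.9) = (1.9 - 0)/(4 - 0) × (1.9 - 2)/(4 - 2) = -0.023750

P(1.9) = (-9)×L_0(1.9) + (-6)×L_1(1.9) + (-2)×L_2(1.9)
P(1.9) = -6.173750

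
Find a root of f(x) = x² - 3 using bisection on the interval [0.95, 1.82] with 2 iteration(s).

f(x) = x² - 3
Initial interval: [0.95, 1.82]

Iteration 1:
  c_1 = (0.950000 + 1.820000)/2 = 1.385000
  f(c_1) = f(1.385000) = -1.081775
  f(a) × f(c) ≥ 0, new interval: [1.385000, 1.820000]
Iteration 2:
  c_2 = (1.385000 + 1.820000)/2 = 1.602500
  f(c_2) = f(1.602500) = -0.431994
  f(a) × f(c) ≥ 0, new interval: [1.602500, 1.820000]

After 2 iteration(s), the approximation is c_2 = 1.602500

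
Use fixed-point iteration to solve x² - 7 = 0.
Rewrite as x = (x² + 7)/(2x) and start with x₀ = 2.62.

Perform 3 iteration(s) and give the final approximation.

Equation: x² - 7 = 0
Fixed-point form: x = (x² + 7)/(2x)
x₀ = 2.62

x_1 = g(2.620000) = 2.645878
x_2 = g(2.645878) = 2.645751
x_3 = g(2.645751) = 2.645751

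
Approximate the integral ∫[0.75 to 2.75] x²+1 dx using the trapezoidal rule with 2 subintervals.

f(x) = x²+1
a = 0.75, b = 2.75, n = 2
h = (b - a)/n = 1.000000

Trapezoidal rule: (h/2)[f(x₀) + 2f(x₁) + 2f(x₂) + ... + f(xₙ)]

x_0 = 0.7500, f(x_0) = 1.562500, coefficient = 1
x_1 = 1.7500, f(x_1) = 4.062500, coefficient = 2
x_2 = 2.7500, f(x_2) = 8.562500, coefficient = 1

I ≈ (1.000000/2) × 18.250000 = 9.125000
Exact value: 8.791667
Error: 0.333333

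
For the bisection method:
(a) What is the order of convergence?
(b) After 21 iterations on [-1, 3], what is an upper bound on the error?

(a) Bisection has linear (order 1) convergence; the error is halved each step.

(b) Error bound = (b-a)/2^n = (3 - (-1))/2^{21}
    = 4/2^{21}

(a) 1 (linear); (b) error ≤ 1.91e-06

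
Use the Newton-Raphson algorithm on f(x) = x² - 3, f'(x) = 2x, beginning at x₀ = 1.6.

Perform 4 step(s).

f(x) = x² - 3
f'(x) = 2x
x₀ = 1.6

Newton-Raphson formula: x_{n+1} = x_n - f(x_n)/f'(x_n)

Iteration 1:
  f(1.600000) = -0.440000
  f'(1.600000) = 3.200000
  x_1 = 1.600000 - (-0.440000)/3.200000 = 1.737500
Iteration 2:
  f(1.737500) = 0.018906
  f'(1.737500) = 3.475000
  x_2 = 1.737500 - 0.018906/3.475000 = 1.732059
Iteration 3:
  f(1.732059) = 0.000030
  f'(1.732059) = 3.464119
  x_3 = 1.732059 - 0.000030/3.464119 = 1.732051
Iteration 4:
  f(1.732051) = 0.000000
  f'(1.732051) = 3.464102
  x_4 = 1.732051 - 0.000000/3.464102 = 1.732051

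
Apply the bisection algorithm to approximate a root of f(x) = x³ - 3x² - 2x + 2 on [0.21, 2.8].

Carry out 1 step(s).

f(x) = x³ - 3x² - 2x + 2
Initial interval: [0.21, 2.8]

Iteration 1:
  c_1 = (0.210000 + 2.800000)/2 = 1.505000
  f(c_1) = f(1.505000) = -4.396212
  f(a) × f(c) < 0, new interval: [0.210000, 1.505000]

After 1 iteration(s), the approximation is c_1 = 1.505000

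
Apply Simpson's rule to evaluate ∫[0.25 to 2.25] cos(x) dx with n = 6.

f(x) = cos(x)
a = 0.25, b = 2.25, n = 6
h = (b - a)/n = 0.333333

Simpson's rule: (h/3)[f(x₀) + 4f(x₁) + 2f(x₂) + ... + f(xₙ)]

x_0 = 0.2500, f(x_0) = 0.968912, coefficient = 1
x_1 = 0.5833, f(x_1) = 0.834631, coefficient = 4
x_2 = 0.9167, f(x_2) = 0.608469, coefficient = 2
x_3 = 1.2500, f(x_3) = 0.315322, coefficient = 4
x_4 = 1.5833, f(x_4) = -0.012537, coefficient = 2
x_5 = 1.9167, f(x_5) = -0.339016, coefficient = 4
x_6 = 2.2500, f(x_6) = -0.628174, coefficient = 1

I ≈ (0.333333/3) × 4.776355 = 0.530706
Exact value: 0.530669
Error: 0.000037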